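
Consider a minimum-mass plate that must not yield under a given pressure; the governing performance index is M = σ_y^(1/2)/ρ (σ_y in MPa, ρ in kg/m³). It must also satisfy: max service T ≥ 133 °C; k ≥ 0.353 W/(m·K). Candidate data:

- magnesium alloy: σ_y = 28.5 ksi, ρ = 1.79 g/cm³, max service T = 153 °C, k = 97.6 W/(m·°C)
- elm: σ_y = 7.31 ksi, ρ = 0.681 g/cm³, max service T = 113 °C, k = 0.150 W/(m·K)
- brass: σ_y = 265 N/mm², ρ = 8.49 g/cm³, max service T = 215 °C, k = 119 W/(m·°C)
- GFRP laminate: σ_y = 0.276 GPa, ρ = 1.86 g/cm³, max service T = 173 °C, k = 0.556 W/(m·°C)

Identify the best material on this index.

Screen on constraints: max service T ≥ 133 °C; k ≥ 0.353 W/(m·K). Survivors: magnesium alloy, brass, GFRP laminate.
In SI units:
  magnesium alloy: σ_y = 196.5 MPa, ρ = 1790 kg/m³
  brass: σ_y = 265.0 MPa, ρ = 8490 kg/m³
  GFRP laminate: σ_y = 276.0 MPa, ρ = 1860 kg/m³
  GFRP laminate: M = 8.93×10⁻³
  magnesium alloy: M = 7.83×10⁻³
  brass: M = 1.92×10⁻³
GFRP laminate ranks first.

GFRP laminate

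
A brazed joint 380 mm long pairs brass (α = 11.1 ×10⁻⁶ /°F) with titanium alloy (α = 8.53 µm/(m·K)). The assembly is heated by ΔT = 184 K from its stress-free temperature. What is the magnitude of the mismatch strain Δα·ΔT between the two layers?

2.11×10⁻³

brass: α = 11.1×10⁻⁶/°F × 9/5 = 20.0×10⁻⁶/K.
Δα = |20.0 − 8.53|×10⁻⁶/K = 11.4×10⁻⁶/K.
Mismatch strain = Δα·ΔT = 11.4×10⁻⁶ × 184.0 = 2.11×10⁻³.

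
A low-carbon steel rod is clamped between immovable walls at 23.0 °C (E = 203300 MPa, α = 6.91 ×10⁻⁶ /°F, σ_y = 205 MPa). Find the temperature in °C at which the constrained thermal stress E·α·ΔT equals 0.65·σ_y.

E = 203300 MPa = 203.3 GPa.
α = 6.91×10⁻⁶/°F × 9/5 = 12.4×10⁻⁶/K.
E·α·ΔT = 133.2 MPa ⇒ ΔT = 133.2 / (203.3×10³ × 12.4×10⁻⁶) = 52.70 K.
T = 23.0 + 52.70 = 75.70 °C.

75.7 °C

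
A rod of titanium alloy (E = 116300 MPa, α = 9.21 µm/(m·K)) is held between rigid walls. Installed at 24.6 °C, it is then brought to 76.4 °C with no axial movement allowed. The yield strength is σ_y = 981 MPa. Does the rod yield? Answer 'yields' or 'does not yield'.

E = 116300 MPa = 116.3 GPa.
ΔT = 51.80 K. Constrained thermal stress σ = E·α·ΔT = 116.3×10³ MPa × 9.21×10⁻⁶ × 51.80 = 55.5 MPa (compressive).
Compare to σ_y = 981 MPa: σ < σ_y, so it does not yield.

does not yield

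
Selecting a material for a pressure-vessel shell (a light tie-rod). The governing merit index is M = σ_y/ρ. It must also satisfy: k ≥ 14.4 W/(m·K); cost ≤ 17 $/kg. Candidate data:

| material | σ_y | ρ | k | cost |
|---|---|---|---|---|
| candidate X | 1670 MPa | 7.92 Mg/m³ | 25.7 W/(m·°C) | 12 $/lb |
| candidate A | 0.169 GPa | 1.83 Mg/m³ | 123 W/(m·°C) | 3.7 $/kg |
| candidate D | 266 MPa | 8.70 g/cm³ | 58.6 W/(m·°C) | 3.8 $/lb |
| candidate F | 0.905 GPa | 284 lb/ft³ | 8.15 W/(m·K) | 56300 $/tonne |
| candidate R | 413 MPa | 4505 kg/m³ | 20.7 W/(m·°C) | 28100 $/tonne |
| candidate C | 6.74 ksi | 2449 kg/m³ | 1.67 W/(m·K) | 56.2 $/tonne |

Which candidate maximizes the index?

Screen on constraints: k ≥ 14.4 W/(m·K); cost ≤ 17 $/kg. Survivors: candidate A, candidate D.
After converting to SI:
  candidate A: σ_y = 169.0 MPa, ρ = 1830 kg/m³
  candidate D: σ_y = 266.0 MPa, ρ = 8700 kg/m³
  candidate A: M = 92.3 kN·m/kg
  candidate D: M = 30.6 kN·m/kg
Candidate A ranks first.

candidate A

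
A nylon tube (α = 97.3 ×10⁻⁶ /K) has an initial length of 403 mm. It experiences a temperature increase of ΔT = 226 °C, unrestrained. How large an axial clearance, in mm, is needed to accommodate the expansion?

8.86 mm

ΔL = α·L₀·ΔT = 97.3×10⁻⁶ × 403 mm × 226.0 K = 8.86 mm.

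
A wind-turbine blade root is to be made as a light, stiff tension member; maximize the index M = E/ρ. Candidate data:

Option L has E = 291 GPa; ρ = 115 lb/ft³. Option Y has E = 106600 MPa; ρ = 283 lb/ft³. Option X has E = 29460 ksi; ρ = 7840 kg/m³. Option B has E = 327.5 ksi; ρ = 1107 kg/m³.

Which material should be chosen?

option L

Convert each candidate to consistent units, then evaluate M:
  option L: E = 291.0 GPa, ρ = 1842 kg/m³
  option Y: E = 106.6 GPa, ρ = 4533 kg/m³
  option X: E = 203.1 GPa, ρ = 7840 kg/m³
  option B: E = 2.258 GPa, ρ = 1107 kg/m³
  option L: M = 158 MN·m/kg
  option X: M = 25.9 MN·m/kg
  option Y: M = 23.5 MN·m/kg
  option B: M = 2.04 MN·m/kg
Highest index: option L.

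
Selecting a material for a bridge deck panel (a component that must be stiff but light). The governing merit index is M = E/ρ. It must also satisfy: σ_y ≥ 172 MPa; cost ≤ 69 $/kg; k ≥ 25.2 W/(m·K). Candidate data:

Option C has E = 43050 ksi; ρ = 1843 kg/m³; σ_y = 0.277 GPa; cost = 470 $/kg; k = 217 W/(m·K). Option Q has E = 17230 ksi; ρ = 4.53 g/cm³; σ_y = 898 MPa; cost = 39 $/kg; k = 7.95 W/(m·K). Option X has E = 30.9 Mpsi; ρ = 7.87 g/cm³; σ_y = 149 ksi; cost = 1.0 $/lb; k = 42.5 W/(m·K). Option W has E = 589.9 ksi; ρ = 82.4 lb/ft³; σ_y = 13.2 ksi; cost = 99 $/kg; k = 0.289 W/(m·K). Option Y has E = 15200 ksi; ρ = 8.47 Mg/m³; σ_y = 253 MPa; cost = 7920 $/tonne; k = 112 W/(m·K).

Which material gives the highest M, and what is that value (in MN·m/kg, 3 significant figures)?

Screen on constraints: σ_y ≥ 172 MPa; cost ≤ 69 $/kg; k ≥ 25.2 W/(m·K). Survivors: option X, option Y.
Putting every candidate on a common basis:
  option X: E = 213.0 GPa, ρ = 7870 kg/m³
  option Y: E = 104.8 GPa, ρ = 8470 kg/m³
  option X: M = 27.1 MN·m/kg
  option Y: M = 12.4 MN·m/kg
The maximum is for option X.

option X, M = 27.1 MN·m/kg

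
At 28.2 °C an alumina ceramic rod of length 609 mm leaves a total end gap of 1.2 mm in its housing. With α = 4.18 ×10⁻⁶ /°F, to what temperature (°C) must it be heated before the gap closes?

α = 4.18×10⁻⁶/°F × 9/5 = 7.52×10⁻⁶/K.
α·L₀·ΔT = 1.2 mm ⇒ ΔT = 1.2 / (7.52×10⁻⁶ × 609.0) = 261.9 K.
T = 28.2 + 261.9 = 290.1 °C.

290 °C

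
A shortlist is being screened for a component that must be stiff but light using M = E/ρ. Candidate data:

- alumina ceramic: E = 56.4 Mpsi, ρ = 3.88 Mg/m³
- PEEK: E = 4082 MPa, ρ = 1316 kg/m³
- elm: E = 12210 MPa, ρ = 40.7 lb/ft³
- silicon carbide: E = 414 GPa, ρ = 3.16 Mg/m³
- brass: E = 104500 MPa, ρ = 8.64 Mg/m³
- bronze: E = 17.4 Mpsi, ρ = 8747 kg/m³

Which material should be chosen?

silicon carbide

Normalizing units and computing the index:
  alumina ceramic: E = 388.9 GPa, ρ = 3880 kg/m³
  PEEK: E = 4.082 GPa, ρ = 1316 kg/m³
  elm: E = 12.21 GPa, ρ = 652.0 kg/m³
  silicon carbide: E = 414.0 GPa, ρ = 3160 kg/m³
  brass: E = 104.5 GPa, ρ = 8640 kg/m³
  bronze: E = 120.0 GPa, ρ = 8747 kg/m³
  silicon carbide: M = 131 MN·m/kg
  alumina ceramic: M = 100 MN·m/kg
  elm: M = 18.7 MN·m/kg
  bronze: M = 13.7 MN·m/kg
  brass: M = 12.1 MN·m/kg
  PEEK: M = 3.10 MN·m/kg
Silicon carbide ranks first.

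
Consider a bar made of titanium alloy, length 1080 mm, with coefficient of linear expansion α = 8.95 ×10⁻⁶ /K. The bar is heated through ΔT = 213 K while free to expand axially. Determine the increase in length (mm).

2.06 mm

ΔL = α·L₀·ΔT = 8.95×10⁻⁶ × 1080 mm × 213.0 K = 2.06 mm.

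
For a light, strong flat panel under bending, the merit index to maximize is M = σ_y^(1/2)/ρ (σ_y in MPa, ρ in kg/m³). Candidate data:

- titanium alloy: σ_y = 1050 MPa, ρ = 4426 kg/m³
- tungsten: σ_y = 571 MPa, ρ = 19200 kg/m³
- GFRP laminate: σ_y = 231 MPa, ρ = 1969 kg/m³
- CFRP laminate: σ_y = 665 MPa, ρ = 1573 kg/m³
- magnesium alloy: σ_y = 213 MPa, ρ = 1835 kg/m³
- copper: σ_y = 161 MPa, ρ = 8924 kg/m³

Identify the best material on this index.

Evaluate M for each candidate:
  CFRP laminate: M = 16.4×10⁻³
  magnesium alloy: M = 7.95×10⁻³
  GFRP laminate: M = 7.72×10⁻³
  titanium alloy: M = 7.32×10⁻³
  copper: M = 1.42×10⁻³
  tungsten: M = 1.24×10⁻³
CFRP laminate has the largest M.

CFRP laminate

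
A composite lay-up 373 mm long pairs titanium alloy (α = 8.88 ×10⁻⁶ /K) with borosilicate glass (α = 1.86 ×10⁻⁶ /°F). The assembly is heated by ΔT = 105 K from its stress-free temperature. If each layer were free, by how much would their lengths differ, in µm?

217 µm

borosilicate glass: α = 1.86×10⁻⁶/°F × 9/5 = 3.35×10⁻⁶/K.
Δα = |8.88 − 3.35|×10⁻⁶/K = 5.53×10⁻⁶/K.
ΔL_mismatch = Δα·L·ΔT = 5.53×10⁻⁶ × 373.0 mm × 105.0 K = 217 µm.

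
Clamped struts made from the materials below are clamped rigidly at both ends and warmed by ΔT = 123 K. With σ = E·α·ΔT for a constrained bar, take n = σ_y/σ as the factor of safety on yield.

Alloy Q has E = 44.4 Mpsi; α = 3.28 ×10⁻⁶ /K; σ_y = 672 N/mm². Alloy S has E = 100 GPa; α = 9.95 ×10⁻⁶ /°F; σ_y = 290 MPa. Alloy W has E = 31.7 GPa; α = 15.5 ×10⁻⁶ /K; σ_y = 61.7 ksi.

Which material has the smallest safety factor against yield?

alloy S

In consistent units (E in GPa, α in ×10⁻⁶/K, σ_y in MPa):
  alloy Q: E = 306.1, α = 3.28, σ_y = 672.0 → σ = 124 MPa, n = 5.44
  alloy S: E = 100.0, α = 17.9, σ_y = 290.0 → σ = 220 MPa, n = 1.32
  alloy W: E = 31.70, α = 15.5, σ_y = 425.4 → σ = 60.4 MPa, n = 7.04
Smallest n: alloy S with n = 1.32.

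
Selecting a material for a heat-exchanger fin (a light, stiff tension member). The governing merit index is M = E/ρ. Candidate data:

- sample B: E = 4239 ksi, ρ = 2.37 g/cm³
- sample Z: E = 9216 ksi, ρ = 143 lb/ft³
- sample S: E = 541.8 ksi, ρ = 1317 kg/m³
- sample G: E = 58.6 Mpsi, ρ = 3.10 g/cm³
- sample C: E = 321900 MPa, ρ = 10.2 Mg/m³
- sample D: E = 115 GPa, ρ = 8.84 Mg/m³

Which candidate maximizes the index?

sample G

Normalizing units and computing the index:
  sample B: E = 29.23 GPa, ρ = 2370 kg/m³
  sample Z: E = 63.54 GPa, ρ = 2291 kg/m³
  sample S: E = 3.736 GPa, ρ = 1317 kg/m³
  sample G: E = 404.0 GPa, ρ = 3100 kg/m³
  sample C: E = 321.9 GPa, ρ = 10200 kg/m³
  sample D: E = 115.0 GPa, ρ = 8840 kg/m³
  sample G: M = 130 MN·m/kg
  sample C: M = 31.6 MN·m/kg
  sample Z: M = 27.7 MN·m/kg
  sample D: M = 13.0 MN·m/kg
  sample B: M = 12.3 MN·m/kg
  sample S: M = 2.84 MN·m/kg
Sample G ranks first.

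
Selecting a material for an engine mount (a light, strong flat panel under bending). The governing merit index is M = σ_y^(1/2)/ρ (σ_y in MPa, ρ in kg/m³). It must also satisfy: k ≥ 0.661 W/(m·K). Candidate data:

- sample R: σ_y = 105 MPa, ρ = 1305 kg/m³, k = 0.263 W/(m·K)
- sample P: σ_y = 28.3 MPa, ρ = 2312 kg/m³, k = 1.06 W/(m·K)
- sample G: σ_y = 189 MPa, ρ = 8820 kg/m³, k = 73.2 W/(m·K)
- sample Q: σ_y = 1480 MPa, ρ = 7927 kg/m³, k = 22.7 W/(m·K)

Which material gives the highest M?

sample Q

Screen on constraints: k ≥ 0.661 W/(m·K). Survivors: sample P, sample G, sample Q.
Per-candidate index values:
  sample Q: M = 4.85×10⁻³
  sample P: M = 2.30×10⁻³
  sample G: M = 1.56×10⁻³
Highest index: sample Q.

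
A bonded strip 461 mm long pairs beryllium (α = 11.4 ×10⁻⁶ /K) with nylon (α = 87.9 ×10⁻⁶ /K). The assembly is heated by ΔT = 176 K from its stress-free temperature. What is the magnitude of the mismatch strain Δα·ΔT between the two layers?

Δα = |11.4 − 87.9|×10⁻⁶/K = 76.5×10⁻⁶/K.
Mismatch strain = Δα·ΔT = 76.5×10⁻⁶ × 176.0 = 0.0135.

0.0135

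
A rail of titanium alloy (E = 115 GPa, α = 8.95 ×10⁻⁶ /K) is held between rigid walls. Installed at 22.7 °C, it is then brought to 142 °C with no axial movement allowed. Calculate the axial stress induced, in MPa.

ΔT = 119.3 K. Constrained thermal stress σ = E·α·ΔT = 115.0×10³ MPa × 8.95×10⁻⁶ × 119.3 = 123 MPa (compressive).

123 MPa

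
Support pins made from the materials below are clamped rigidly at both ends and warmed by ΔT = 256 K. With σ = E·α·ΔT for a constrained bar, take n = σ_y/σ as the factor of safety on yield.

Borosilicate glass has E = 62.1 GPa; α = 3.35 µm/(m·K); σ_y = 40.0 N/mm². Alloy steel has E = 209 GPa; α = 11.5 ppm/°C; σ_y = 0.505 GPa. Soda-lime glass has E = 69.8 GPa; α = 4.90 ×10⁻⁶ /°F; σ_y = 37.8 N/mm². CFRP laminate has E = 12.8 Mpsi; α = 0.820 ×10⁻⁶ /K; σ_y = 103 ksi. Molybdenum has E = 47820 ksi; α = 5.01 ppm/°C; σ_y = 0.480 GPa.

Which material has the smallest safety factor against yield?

Converting E to GPa, α to ×10⁻⁶/K, σ_y to MPa, then σ and n for each:
  borosilicate glass: E = 62.10, α = 3.35, σ_y = 40.00 → σ = 53.3 MPa, n = 0.751
  alloy steel: E = 209.0, α = 11.5, σ_y = 505.0 → σ = 615 MPa, n = 0.821
  soda-lime glass: E = 69.80, α = 8.82, σ_y = 37.80 → σ = 158 MPa, n = 0.240
  CFRP laminate: E = 88.25, α = 0.820, σ_y = 710.2 → σ = 18.5 MPa, n = 38.3
  molybdenum: E = 329.7, α = 5.01, σ_y = 480.0 → σ = 423 MPa, n = 1.14
Soda-lime glass has the lowest safety factor, n = 0.240.

soda-lime glass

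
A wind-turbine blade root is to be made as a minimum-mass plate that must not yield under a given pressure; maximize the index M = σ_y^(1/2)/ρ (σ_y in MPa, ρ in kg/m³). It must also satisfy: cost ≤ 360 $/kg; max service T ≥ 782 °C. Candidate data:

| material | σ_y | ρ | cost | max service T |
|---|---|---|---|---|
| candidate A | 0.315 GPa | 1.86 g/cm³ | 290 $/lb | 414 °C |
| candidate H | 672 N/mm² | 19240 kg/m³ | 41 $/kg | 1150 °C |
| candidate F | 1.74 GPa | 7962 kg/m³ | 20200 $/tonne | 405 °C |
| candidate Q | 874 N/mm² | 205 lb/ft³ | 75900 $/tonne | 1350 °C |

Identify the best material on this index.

candidate Q

Screen on constraints: cost ≤ 360 $/kg; max service T ≥ 782 °C. Survivors: candidate H, candidate Q.
Putting every candidate on a common basis:
  candidate H: σ_y = 672.0 MPa, ρ = 19240 kg/m³
  candidate Q: σ_y = 874.0 MPa, ρ = 3284 kg/m³
  candidate Q: M = 9.00×10⁻³
  candidate H: M = 1.35×10⁻³
Highest index: candidate Q.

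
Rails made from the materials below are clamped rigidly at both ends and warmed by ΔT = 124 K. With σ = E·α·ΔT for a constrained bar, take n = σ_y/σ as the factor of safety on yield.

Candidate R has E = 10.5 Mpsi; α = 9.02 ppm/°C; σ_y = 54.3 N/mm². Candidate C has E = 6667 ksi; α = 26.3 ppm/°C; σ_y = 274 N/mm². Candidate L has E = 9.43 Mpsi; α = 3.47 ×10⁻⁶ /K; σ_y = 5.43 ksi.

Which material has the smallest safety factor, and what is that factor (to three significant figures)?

In consistent units (E in GPa, α in ×10⁻⁶/K, σ_y in MPa):
  candidate R: E = 72.39, α = 9.02, σ_y = 54.30 → σ = 81.0 MPa, n = 0.671
  candidate C: E = 45.97, α = 26.3, σ_y = 274.0 → σ = 150 MPa, n = 1.83
  candidate L: E = 65.02, α = 3.47, σ_y = 37.44 → σ = 28.0 MPa, n = 1.34
The minimum is candidate R at n = 0.671.

candidate R, n = 0.671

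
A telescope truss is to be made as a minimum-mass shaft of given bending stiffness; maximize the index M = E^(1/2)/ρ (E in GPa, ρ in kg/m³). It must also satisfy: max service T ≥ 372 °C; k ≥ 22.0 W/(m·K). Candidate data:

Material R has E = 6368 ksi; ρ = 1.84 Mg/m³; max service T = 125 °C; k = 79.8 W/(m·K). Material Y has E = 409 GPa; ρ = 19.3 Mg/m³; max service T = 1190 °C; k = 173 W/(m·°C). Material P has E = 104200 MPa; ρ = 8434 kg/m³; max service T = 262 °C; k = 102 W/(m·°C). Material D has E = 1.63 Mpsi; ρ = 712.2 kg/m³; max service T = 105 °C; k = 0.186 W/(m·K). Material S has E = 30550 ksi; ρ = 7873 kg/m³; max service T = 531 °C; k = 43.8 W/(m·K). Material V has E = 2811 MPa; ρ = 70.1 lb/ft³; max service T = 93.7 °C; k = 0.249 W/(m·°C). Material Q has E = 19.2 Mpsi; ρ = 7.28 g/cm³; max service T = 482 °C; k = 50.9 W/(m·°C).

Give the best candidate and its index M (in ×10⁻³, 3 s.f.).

Screen on constraints: max service T ≥ 372 °C; k ≥ 22.0 W/(m·K). Survivors: material Y, material S, material Q.
Convert each candidate to consistent units, then evaluate M:
  material Y: E = 409.0 GPa, ρ = 19300 kg/m³
  material S: E = 210.6 GPa, ρ = 7873 kg/m³
  material Q: E = 132.4 GPa, ρ = 7280 kg/m³
  material S: M = 1.84×10⁻³
  material Q: M = 1.58×10⁻³
  material Y: M = 1.05×10⁻³
The maximum is for material S.

material S, M = 1.84×10⁻³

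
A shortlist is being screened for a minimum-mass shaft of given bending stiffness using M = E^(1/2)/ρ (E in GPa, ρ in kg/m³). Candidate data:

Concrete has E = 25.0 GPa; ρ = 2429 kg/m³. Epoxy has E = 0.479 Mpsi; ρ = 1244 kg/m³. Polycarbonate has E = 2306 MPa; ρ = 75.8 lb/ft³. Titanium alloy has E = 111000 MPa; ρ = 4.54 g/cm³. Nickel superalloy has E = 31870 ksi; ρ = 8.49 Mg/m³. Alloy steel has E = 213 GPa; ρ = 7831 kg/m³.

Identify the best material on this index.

titanium alloy

In SI units:
  concrete: E = 25.00 GPa, ρ = 2429 kg/m³
  epoxy: E = 3.303 GPa, ρ = 1244 kg/m³
  polycarbonate: E = 2.306 GPa, ρ = 1214 kg/m³
  titanium alloy: E = 111.0 GPa, ρ = 4540 kg/m³
  nickel superalloy: E = 219.7 GPa, ρ = 8490 kg/m³
  alloy steel: E = 213.0 GPa, ρ = 7831 kg/m³
  titanium alloy: M = 2.32×10⁻³
  concrete: M = 2.06×10⁻³
  alloy steel: M = 1.86×10⁻³
  nickel superalloy: M = 1.75×10⁻³
  epoxy: M = 1.46×10⁻³
  polycarbonate: M = 1.25×10⁻³
Titanium alloy has the largest M.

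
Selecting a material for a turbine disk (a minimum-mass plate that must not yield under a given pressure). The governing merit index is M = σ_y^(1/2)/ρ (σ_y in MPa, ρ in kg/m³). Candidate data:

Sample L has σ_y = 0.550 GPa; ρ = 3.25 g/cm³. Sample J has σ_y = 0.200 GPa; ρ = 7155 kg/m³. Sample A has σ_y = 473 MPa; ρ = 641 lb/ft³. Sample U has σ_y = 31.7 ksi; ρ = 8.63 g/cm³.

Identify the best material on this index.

In SI units:
  sample L: σ_y = 550.0 MPa, ρ = 3250 kg/m³
  sample J: σ_y = 200.0 MPa, ρ = 7155 kg/m³
  sample A: σ_y = 473.0 MPa, ρ = 10270 kg/m³
  sample U: σ_y = 218.6 MPa, ρ = 8630 kg/m³
  sample L: M = 7.22×10⁻³
  sample A: M = 2.12×10⁻³
  sample J: M = 1.98×10⁻³
  sample U: M = 1.71×10⁻³
Sample L ranks first.

sample L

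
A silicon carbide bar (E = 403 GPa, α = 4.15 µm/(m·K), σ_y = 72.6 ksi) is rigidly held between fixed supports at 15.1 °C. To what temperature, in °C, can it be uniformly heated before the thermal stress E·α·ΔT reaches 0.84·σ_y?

267 °C

σ_y = 72.6 ksi = 500.6 MPa.
E·α·ΔT = 420.5 MPa ⇒ ΔT = 420.5 / (403.0×10³ × 4.15×10⁻⁶) = 251.4 K.
T = 15.1 + 251.4 = 266.5 °C.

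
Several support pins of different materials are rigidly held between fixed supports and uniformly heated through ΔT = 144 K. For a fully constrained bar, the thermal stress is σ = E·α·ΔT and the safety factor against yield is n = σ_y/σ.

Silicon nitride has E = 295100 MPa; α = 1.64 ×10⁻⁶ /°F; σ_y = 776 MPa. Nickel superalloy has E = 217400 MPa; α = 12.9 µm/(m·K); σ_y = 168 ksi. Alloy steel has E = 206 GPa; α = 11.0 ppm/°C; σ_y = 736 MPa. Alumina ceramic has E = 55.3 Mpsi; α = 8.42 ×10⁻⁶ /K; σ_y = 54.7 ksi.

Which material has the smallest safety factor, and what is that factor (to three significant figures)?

alumina ceramic, n = 0.816

Per material, after unit conversion:
  silicon nitride: E = 295.1, α = 2.95, σ_y = 776.0 → σ = 125 MPa, n = 6.19
  nickel superalloy: E = 217.4, α = 12.9, σ_y = 1158 → σ = 404 MPa, n = 2.87
  alloy steel: E = 206.0, α = 11.0, σ_y = 736.0 → σ = 326 MPa, n = 2.26
  alumina ceramic: E = 381.3, α = 8.42, σ_y = 377.1 → σ = 462 MPa, n = 0.816
The minimum is alumina ceramic at n = 0.816.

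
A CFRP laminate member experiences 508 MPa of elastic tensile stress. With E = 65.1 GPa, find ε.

ε = σ/E = 508 / 65100 = 7.80×10⁻³.

7.80×10⁻³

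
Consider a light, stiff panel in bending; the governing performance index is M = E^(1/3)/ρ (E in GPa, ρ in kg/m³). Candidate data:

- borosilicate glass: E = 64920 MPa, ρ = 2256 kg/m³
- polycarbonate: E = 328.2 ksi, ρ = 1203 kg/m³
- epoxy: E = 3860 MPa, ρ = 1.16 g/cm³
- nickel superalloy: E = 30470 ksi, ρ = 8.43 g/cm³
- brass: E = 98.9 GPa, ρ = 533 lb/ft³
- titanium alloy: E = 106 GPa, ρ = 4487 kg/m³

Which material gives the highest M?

borosilicate glass

Convert each candidate to consistent units, then evaluate M:
  borosilicate glass: E = 64.92 GPa, ρ = 2256 kg/m³
  polycarbonate: E = 2.263 GPa, ρ = 1203 kg/m³
  epoxy: E = 3.860 GPa, ρ = 1160 kg/m³
  nickel superalloy: E = 210.1 GPa, ρ = 8430 kg/m³
  brass: E = 98.90 GPa, ρ = 8538 kg/m³
  titanium alloy: E = 106.0 GPa, ρ = 4487 kg/m³
  borosilicate glass: M = 1.78×10⁻³
  epoxy: M = 1.35×10⁻³
  polycarbonate: M = 1.09×10⁻³
  titanium alloy: M = 1.05×10⁻³
  nickel superalloy: M = 0.705×10⁻³
  brass: M = 0.542×10⁻³
Borosilicate glass has the largest M.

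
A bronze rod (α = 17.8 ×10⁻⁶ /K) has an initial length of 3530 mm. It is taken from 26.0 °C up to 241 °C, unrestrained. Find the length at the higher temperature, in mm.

ΔT = 241 − 26.0 = 215.0 K.
ΔL = α·L₀·ΔT = 17.8×10⁻⁶ × 3530 mm × 215.0 K = 13.5 mm.
L = L₀ + ΔL = 3530 + 13.5 = 3543.5 mm.

3543.5 mm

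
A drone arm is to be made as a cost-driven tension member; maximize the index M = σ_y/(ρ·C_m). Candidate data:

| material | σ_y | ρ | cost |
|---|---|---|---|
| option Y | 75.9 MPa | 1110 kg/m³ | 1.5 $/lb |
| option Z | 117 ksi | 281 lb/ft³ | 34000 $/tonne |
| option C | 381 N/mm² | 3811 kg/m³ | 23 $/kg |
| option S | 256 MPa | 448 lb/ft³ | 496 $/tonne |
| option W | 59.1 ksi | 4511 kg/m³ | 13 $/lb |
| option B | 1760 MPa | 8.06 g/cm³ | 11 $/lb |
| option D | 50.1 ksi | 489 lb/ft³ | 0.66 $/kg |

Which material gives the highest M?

Normalizing units and computing the index:
  option Y: σ_y = 75.90 MPa, ρ = 1110 kg/m³, cost = 3.307 $/kg
  option Z: σ_y = 806.7 MPa, ρ = 4501 kg/m³, cost = 34.00 $/kg
  option C: σ_y = 381.0 MPa, ρ = 3811 kg/m³, cost = 23.00 $/kg
  option S: σ_y = 256.0 MPa, ρ = 7176 kg/m³, cost = 0.4960 $/kg
  option W: σ_y = 407.5 MPa, ρ = 4511 kg/m³, cost = 28.66 $/kg
  option B: σ_y = 1760 MPa, ρ = 8060 kg/m³, cost = 24.25 $/kg
  option D: σ_y = 345.4 MPa, ρ = 7833 kg/m³, cost = 0.6600 $/kg
  option S: M = 71.9 kN·m per $
  option D: M = 66.8 kN·m per $
  option Y: M = 20.7 kN·m per $
  option B: M = 9.00 kN·m per $
  option Z: M = 5.27 kN·m per $
  option C: M = 4.35 kN·m per $
  option W: M = 3.15 kN·m per $
Option S has the largest M.

option S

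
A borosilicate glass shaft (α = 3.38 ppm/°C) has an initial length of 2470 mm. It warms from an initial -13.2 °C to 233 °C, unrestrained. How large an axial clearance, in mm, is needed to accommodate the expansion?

ΔT = 233 − (-13.2) = 246.2 K.
ΔL = α·L₀·ΔT = 3.38×10⁻⁶ × 2470 mm × 246.2 K = 2.06 mm.

2.06 mm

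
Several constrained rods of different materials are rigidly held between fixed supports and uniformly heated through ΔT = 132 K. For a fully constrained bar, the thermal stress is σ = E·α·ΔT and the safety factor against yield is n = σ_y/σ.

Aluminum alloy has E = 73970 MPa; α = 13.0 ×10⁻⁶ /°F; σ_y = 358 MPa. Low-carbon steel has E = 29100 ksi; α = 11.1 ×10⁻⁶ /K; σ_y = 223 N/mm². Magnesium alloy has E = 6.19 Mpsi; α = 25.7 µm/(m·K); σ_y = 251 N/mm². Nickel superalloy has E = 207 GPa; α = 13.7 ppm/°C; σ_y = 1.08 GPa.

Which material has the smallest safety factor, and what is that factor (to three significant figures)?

Per material, after unit conversion:
  aluminum alloy: E = 73.97, α = 23.4, σ_y = 358.0 → σ = 228 MPa, n = 1.57
  low-carbon steel: E = 200.6, α = 11.1, σ_y = 223.0 → σ = 294 MPa, n = 0.759
  magnesium alloy: E = 42.68, α = 25.7, σ_y = 251.0 → σ = 145 MPa, n = 1.73
  nickel superalloy: E = 207.0, α = 13.7, σ_y = 1080 → σ = 374 MPa, n = 2.89
Low-carbon steel has the lowest safety factor, n = 0.759.

low-carbon steel, n = 0.759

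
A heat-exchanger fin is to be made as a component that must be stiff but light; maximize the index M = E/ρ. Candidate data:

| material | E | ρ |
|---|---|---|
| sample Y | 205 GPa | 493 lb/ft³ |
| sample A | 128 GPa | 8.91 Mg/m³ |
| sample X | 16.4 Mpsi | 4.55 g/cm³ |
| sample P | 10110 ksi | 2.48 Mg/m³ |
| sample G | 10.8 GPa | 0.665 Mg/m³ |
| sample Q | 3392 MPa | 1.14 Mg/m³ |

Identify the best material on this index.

sample P

Putting every candidate on a common basis:
  sample Y: E = 205.0 GPa, ρ = 7897 kg/m³
  sample A: E = 128.0 GPa, ρ = 8910 kg/m³
  sample X: E = 113.1 GPa, ρ = 4550 kg/m³
  sample P: E = 69.71 GPa, ρ = 2480 kg/m³
  sample G: E = 10.80 GPa, ρ = 665.0 kg/m³
  sample Q: E = 3.392 GPa, ρ = 1140 kg/m³
  sample P: M = 28.1 MN·m/kg
  sample Y: M = 26.0 MN·m/kg
  sample X: M = 24.9 MN·m/kg
  sample G: M = 16.2 MN·m/kg
  sample A: M = 14.4 MN·m/kg
  sample Q: M = 2.98 MN·m/kg
Sample P ranks first.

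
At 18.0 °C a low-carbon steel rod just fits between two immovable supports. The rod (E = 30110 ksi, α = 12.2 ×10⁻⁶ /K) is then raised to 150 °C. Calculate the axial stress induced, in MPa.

E = 30110 ksi = 207.6 GPa.
ΔT = 132.0 K. Constrained thermal stress σ = E·α·ΔT = 207.6×10³ MPa × 12.2×10⁻⁶ × 132.0 = 334 MPa (compressive).

334 MPa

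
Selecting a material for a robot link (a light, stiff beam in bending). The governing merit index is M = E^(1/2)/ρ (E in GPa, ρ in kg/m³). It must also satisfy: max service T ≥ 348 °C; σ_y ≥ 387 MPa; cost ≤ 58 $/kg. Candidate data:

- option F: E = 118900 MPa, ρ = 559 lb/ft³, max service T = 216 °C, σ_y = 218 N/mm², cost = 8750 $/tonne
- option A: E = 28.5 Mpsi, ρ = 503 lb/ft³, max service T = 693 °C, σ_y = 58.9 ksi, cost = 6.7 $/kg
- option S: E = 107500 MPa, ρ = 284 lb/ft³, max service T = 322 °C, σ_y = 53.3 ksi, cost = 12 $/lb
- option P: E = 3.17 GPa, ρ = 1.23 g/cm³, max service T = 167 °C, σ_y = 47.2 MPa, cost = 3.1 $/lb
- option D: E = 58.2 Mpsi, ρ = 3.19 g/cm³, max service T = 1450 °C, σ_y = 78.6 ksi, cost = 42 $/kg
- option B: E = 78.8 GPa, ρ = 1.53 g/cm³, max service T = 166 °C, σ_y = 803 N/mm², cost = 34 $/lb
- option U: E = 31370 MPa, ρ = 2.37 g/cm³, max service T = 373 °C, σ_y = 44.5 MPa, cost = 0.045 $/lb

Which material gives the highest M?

Screen on constraints: max service T ≥ 348 °C; σ_y ≥ 387 MPa; cost ≤ 58 $/kg. Survivors: option A, option D.
In SI units:
  option A: E = 196.5 GPa, ρ = 8057 kg/m³
  option D: E = 401.3 GPa, ρ = 3190 kg/m³
  option D: M = 6.28×10⁻³
  option A: M = 1.74×10⁻³
Highest index: option D.

option D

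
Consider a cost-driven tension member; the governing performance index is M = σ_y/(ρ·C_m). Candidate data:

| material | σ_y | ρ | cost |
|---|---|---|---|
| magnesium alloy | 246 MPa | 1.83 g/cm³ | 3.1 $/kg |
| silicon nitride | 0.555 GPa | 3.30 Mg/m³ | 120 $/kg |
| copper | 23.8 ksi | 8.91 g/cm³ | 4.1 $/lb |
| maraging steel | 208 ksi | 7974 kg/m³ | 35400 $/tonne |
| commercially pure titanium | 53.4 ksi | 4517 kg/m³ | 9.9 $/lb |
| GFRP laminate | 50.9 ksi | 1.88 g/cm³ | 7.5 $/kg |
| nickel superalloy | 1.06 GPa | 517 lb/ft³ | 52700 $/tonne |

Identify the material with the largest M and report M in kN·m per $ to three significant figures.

Normalizing units and computing the index:
  magnesium alloy: σ_y = 246.0 MPa, ρ = 1830 kg/m³, cost = 3.100 $/kg
  silicon nitride: σ_y = 555.0 MPa, ρ = 3300 kg/m³, cost = 120.0 $/kg
  copper: σ_y = 164.1 MPa, ρ = 8910 kg/m³, cost = 9.039 $/kg
  maraging steel: σ_y = 1434 MPa, ρ = 7974 kg/m³, cost = 35.40 $/kg
  commercially pure titanium: σ_y = 368.2 MPa, ρ = 4517 kg/m³, cost = 21.83 $/kg
  GFRP laminate: σ_y = 350.9 MPa, ρ = 1880 kg/m³, cost = 7.500 $/kg
  nickel superalloy: σ_y = 1060 MPa, ρ = 8282 kg/m³, cost = 52.70 $/kg
  magnesium alloy: M = 43.4 kN·m per $
  GFRP laminate: M = 24.9 kN·m per $
  maraging steel: M = 5.08 kN·m per $
  commercially pure titanium: M = 3.73 kN·m per $
  nickel superalloy: M = 2.43 kN·m per $
  copper: M = 2.04 kN·m per $
  silicon nitride: M = 1.40 kN·m per $
Highest index: magnesium alloy.

magnesium alloy, M = 43.4 kN·m per $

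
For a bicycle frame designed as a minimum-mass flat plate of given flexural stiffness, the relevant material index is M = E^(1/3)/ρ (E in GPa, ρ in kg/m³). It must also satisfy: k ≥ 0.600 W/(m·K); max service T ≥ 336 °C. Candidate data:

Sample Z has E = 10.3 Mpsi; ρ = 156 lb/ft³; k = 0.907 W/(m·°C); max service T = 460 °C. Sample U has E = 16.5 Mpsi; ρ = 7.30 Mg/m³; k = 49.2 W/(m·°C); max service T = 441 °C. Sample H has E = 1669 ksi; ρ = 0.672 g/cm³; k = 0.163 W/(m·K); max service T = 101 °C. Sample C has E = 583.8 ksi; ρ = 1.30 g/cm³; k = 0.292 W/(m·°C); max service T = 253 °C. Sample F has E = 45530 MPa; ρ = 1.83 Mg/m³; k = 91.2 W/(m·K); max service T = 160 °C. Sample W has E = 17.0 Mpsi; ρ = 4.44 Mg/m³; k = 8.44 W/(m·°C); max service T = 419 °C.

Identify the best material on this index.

sample Z

Screen on constraints: k ≥ 0.600 W/(m·K); max service T ≥ 336 °C. Survivors: sample Z, sample U, sample W.
Convert each candidate to consistent units, then evaluate M:
  sample Z: E = 71.02 GPa, ρ = 2499 kg/m³
  sample U: E = 113.8 GPa, ρ = 7300 kg/m³
  sample W: E = 117.2 GPa, ρ = 4440 kg/m³
  sample Z: M = 1.66×10⁻³
  sample W: M = 1.10×10⁻³
  sample U: M = 0.664×10⁻³
Highest index: sample Z.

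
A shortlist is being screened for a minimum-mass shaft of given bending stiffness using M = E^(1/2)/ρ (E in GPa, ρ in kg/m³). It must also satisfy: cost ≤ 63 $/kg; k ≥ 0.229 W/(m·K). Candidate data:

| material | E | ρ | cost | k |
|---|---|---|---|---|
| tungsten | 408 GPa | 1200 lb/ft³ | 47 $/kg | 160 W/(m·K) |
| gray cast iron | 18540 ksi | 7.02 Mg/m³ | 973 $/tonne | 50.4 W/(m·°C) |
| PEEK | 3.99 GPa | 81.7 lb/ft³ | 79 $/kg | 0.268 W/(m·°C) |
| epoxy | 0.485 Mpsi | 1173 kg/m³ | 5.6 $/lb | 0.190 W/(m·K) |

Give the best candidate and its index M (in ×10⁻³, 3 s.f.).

Screen on constraints: cost ≤ 63 $/kg; k ≥ 0.229 W/(m·K). Survivors: tungsten, gray cast iron.
Putting every candidate on a common basis:
  tungsten: E = 408.0 GPa, ρ = 19220 kg/m³
  gray cast iron: E = 127.8 GPa, ρ = 7020 kg/m³
  gray cast iron: M = 1.61×10⁻³
  tungsten: M = 1.05×10⁻³
Gray cast iron has the largest M.

gray cast iron, M = 1.61×10⁻³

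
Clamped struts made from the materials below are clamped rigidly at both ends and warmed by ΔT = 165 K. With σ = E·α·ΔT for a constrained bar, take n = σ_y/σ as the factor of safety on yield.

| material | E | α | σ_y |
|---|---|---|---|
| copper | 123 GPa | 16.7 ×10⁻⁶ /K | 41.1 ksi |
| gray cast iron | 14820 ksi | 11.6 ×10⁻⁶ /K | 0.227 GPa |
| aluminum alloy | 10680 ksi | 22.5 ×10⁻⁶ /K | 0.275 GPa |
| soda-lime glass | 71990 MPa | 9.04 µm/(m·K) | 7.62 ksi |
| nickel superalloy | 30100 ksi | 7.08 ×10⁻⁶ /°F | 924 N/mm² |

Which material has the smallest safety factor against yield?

In consistent units (E in GPa, α in ×10⁻⁶/K, σ_y in MPa):
  copper: E = 123.0, α = 16.7, σ_y = 283.4 → σ = 339 MPa, n = 0.836
  gray cast iron: E = 102.2, α = 11.6, σ_y = 227.0 → σ = 196 MPa, n = 1.16
  aluminum alloy: E = 73.64, α = 22.5, σ_y = 275.0 → σ = 273 MPa, n = 1.01
  soda-lime glass: E = 71.99, α = 9.04, σ_y = 52.54 → σ = 107 MPa, n = 0.489
  nickel superalloy: E = 207.5, α = 12.7, σ_y = 924.0 → σ = 436 MPa, n = 2.12
The minimum is soda-lime glass at n = 0.489.

soda-lime glass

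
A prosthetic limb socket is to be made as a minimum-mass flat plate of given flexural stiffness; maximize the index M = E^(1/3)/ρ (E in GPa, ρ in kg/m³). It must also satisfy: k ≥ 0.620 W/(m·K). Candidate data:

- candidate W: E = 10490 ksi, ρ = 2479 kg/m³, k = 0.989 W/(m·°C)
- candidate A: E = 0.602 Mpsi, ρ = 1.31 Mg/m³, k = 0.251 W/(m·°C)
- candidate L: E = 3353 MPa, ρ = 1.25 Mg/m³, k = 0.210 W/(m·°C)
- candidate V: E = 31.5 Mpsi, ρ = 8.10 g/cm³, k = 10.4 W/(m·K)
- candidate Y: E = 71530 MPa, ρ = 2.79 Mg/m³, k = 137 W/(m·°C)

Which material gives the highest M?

candidate W

Screen on constraints: k ≥ 0.620 W/(m·K). Survivors: candidate W, candidate V, candidate Y.
In SI units:
  candidate W: E = 72.33 GPa, ρ = 2479 kg/m³
  candidate V: E = 217.2 GPa, ρ = 8100 kg/m³
  candidate Y: E = 71.53 GPa, ρ = 2790 kg/m³
  candidate W: M = 1.68×10⁻³
  candidate Y: M = 1.49×10⁻³
  candidate V: M = 0.742×10⁻³
The maximum is for candidate W.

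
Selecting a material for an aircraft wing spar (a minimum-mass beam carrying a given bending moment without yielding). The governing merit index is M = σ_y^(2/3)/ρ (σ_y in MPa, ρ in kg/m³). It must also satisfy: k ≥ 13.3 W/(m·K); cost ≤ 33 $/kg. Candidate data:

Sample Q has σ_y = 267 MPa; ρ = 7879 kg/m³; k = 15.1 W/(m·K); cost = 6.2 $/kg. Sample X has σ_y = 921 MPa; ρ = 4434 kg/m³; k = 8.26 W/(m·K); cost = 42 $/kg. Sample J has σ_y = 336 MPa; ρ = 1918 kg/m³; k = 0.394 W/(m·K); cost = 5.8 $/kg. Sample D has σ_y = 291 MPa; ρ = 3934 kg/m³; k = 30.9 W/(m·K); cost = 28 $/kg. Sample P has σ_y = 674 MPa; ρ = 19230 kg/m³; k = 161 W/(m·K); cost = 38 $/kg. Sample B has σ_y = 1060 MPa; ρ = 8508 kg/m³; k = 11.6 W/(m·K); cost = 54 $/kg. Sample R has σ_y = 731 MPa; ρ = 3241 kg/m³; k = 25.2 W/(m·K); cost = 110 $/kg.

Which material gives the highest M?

sample D

Screen on constraints: k ≥ 13.3 W/(m·K); cost ≤ 33 $/kg. Survivors: sample Q, sample D.
Per-candidate index values:
  sample D: M = 11.2×10⁻³
  sample Q: M = 5.26×10⁻³
Highest index: sample D.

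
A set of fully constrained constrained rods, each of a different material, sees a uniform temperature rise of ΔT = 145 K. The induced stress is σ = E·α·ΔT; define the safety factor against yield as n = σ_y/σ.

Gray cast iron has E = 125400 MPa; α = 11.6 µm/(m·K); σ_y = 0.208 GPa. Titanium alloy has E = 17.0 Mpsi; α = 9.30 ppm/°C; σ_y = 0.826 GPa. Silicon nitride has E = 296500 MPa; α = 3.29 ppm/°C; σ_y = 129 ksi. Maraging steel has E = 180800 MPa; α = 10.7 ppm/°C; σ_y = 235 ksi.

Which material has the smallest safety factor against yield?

gray cast iron

In consistent units (E in GPa, α in ×10⁻⁶/K, σ_y in MPa):
  gray cast iron: E = 125.4, α = 11.6, σ_y = 208.0 → σ = 211 MPa, n = 0.986
  titanium alloy: E = 117.2, α = 9.30, σ_y = 826.0 → σ = 158 MPa, n = 5.23
  silicon nitride: E = 296.5, α = 3.29, σ_y = 889.4 → σ = 141 MPa, n = 6.29
  maraging steel: E = 180.8, α = 10.7, σ_y = 1620 → σ = 281 MPa, n = 5.78
Smallest n: gray cast iron with n = 0.986.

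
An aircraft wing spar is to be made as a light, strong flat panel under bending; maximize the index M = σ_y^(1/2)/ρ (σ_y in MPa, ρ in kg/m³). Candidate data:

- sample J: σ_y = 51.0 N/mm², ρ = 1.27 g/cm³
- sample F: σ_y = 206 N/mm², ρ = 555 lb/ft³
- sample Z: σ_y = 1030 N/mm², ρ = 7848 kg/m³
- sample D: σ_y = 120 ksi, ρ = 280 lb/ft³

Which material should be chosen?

sample D

In SI units:
  sample J: σ_y = 51.00 MPa, ρ = 1270 kg/m³
  sample F: σ_y = 206.0 MPa, ρ = 8890 kg/m³
  sample Z: σ_y = 1030 MPa, ρ = 7848 kg/m³
  sample D: σ_y = 827.4 MPa, ρ = 4485 kg/m³
  sample D: M = 6.41×10⁻³
  sample J: M = 5.62×10⁻³
  sample Z: M = 4.09×10⁻³
  sample F: M = 1.61×10⁻³
Sample D ranks first.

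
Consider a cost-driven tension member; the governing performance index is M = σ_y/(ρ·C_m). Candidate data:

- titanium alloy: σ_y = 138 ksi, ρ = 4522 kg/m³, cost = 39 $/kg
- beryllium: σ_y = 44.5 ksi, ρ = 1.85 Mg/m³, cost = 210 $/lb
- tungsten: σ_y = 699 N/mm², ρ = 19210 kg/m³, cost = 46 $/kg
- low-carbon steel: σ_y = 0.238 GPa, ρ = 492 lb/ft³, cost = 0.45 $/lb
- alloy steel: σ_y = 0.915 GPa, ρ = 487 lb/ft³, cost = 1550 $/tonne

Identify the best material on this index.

Putting every candidate on a common basis:
  titanium alloy: σ_y = 951.5 MPa, ρ = 4522 kg/m³, cost = 39.00 $/kg
  beryllium: σ_y = 306.8 MPa, ρ = 1850 kg/m³, cost = 463.0 $/kg
  tungsten: σ_y = 699.0 MPa, ρ = 19210 kg/m³, cost = 46.00 $/kg
  low-carbon steel: σ_y = 238.0 MPa, ρ = 7881 kg/m³, cost = 0.9921 $/kg
  alloy steel: σ_y = 915.0 MPa, ρ = 7801 kg/m³, cost = 1.550 $/kg
  alloy steel: M = 75.7 kN·m per $
  low-carbon steel: M = 30.4 kN·m per $
  titanium alloy: M = 5.40 kN·m per $
  tungsten: M = 0.791 kN·m per $
  beryllium: M = 0.358 kN·m per $
Alloy steel has the largest M.

alloy steel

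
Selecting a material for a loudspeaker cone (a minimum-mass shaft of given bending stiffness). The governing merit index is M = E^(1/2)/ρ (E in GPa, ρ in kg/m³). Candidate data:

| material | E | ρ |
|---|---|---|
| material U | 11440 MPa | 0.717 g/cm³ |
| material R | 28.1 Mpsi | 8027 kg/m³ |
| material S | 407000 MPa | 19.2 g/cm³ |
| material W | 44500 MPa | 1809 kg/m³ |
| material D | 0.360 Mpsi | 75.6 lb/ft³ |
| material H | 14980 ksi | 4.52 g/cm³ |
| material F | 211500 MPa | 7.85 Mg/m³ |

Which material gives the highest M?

Normalizing units and computing the index:
  material U: E = 11.44 GPa, ρ = 717.0 kg/m³
  material R: E = 193.7 GPa, ρ = 8027 kg/m³
  material S: E = 407.0 GPa, ρ = 19200 kg/m³
  material W: E = 44.50 GPa, ρ = 1809 kg/m³
  material D: E = 2.482 GPa, ρ = 1211 kg/m³
  material H: E = 103.3 GPa, ρ = 4520 kg/m³
  material F: E = 211.5 GPa, ρ = 7850 kg/m³
  material U: M = 4.72×10⁻³
  material W: M = 3.69×10⁻³
  material H: M = 2.25×10⁻³
  material F: M = 1.85×10⁻³
  material R: M = 1.73×10⁻³
  material D: M = 1.30×10⁻³
  material S: M = 1.05×10⁻³
Material U has the largest M.

material U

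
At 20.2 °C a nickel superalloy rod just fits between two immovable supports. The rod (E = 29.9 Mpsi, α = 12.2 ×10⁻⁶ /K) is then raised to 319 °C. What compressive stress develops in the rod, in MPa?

E = 29.9 Mpsi = 206.2 GPa.
ΔT = 298.8 K. Constrained thermal stress σ = E·α·ΔT = 206.2×10³ MPa × 12.2×10⁻⁶ × 298.8 = 752 MPa (compressive).

752 MPa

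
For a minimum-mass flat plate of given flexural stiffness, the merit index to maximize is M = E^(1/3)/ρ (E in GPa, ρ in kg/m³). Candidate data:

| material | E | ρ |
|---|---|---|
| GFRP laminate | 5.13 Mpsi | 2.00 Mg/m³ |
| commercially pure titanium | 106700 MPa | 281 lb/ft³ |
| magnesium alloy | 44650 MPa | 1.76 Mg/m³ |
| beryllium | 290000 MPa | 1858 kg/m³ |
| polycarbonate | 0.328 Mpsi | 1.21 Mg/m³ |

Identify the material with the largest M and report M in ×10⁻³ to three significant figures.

Normalizing units and computing the index:
  GFRP laminate: E = 35.37 GPa, ρ = 2000 kg/m³
  commercially pure titanium: E = 106.7 GPa, ρ = 4501 kg/m³
  magnesium alloy: E = 44.65 GPa, ρ = 1760 kg/m³
  beryllium: E = 290.0 GPa, ρ = 1858 kg/m³
  polycarbonate: E = 2.261 GPa, ρ = 1210 kg/m³
  beryllium: M = 3.56×10⁻³
  magnesium alloy: M = 2.02×10⁻³
  GFRP laminate: M = 1.64×10⁻³
  polycarbonate: M = 1.08×10⁻³
  commercially pure titanium: M = 1.05×10⁻³
Beryllium ranks first.

beryllium, M = 3.56×10⁻³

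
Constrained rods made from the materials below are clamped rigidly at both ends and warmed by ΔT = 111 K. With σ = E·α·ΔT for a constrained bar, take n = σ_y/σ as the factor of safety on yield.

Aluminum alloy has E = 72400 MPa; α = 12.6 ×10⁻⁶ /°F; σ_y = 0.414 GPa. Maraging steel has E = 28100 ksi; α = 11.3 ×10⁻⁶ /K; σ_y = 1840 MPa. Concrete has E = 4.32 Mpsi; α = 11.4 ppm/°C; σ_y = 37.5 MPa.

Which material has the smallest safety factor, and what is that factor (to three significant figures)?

In consistent units (E in GPa, α in ×10⁻⁶/K, σ_y in MPa):
  aluminum alloy: E = 72.40, α = 22.7, σ_y = 414.0 → σ = 182 MPa, n = 2.27
  maraging steel: E = 193.7, α = 11.3, σ_y = 1840 → σ = 243 MPa, n = 7.57
  concrete: E = 29.79, α = 11.4, σ_y = 37.50 → σ = 37.7 MPa, n = 0.995
The minimum is concrete at n = 0.995.

concrete, n = 0.995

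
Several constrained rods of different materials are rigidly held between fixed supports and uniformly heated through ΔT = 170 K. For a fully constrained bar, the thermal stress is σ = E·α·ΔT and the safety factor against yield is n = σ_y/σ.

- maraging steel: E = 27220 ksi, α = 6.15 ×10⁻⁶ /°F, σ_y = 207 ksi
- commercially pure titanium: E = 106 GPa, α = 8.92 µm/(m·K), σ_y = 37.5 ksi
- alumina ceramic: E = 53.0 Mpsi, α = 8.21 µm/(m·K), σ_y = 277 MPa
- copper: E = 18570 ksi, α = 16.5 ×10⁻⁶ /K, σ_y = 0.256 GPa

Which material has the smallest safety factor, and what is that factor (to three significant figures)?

In consistent units (E in GPa, α in ×10⁻⁶/K, σ_y in MPa):
  maraging steel: E = 187.7, α = 11.1, σ_y = 1427 → σ = 353 MPa, n = 4.04
  commercially pure titanium: E = 106.0, α = 8.92, σ_y = 258.6 → σ = 161 MPa, n = 1.61
  alumina ceramic: E = 365.4, α = 8.21, σ_y = 277.0 → σ = 510 MPa, n = 0.543
  copper: E = 128.0, α = 16.5, σ_y = 256.0 → σ = 359 MPa, n = 0.713
The minimum is alumina ceramic at n = 0.543.

alumina ceramic, n = 0.543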